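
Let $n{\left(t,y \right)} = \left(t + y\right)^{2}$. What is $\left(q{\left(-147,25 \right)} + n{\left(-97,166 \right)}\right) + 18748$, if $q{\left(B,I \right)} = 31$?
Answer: $23540$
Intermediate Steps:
$\left(q{\left(-147,25 \right)} + n{\left(-97,166 \right)}\right) + 18748 = \left(31 + \left(-97 + 166\right)^{2}\right) + 18748 = \left(31 + 69^{2}\right) + 18748 = \left(31 + 4761\right) + 18748 = 4792 + 18748 = 23540$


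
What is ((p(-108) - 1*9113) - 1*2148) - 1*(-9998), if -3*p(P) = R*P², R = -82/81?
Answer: 2673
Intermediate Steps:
R = -82/81 (R = -82*1/81 = -82/81 ≈ -1.0123)
p(P) = 82*P²/243 (p(P) = -(-82)*P²/243 = 82*P²/243)
((p(-108) - 1*9113) - 1*2148) - 1*(-9998) = (((82/243)*(-108)² - 1*9113) - 1*2148) - 1*(-9998) = (((82/243)*11664 - 9113) - 2148) + 9998 = ((3936 - 9113) - 2148) + 9998 = (-5177 - 2148) + 9998 = -7325 + 9998 = 2673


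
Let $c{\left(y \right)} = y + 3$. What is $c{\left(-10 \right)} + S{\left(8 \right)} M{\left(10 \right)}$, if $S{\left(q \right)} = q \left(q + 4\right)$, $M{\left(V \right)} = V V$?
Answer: $9593$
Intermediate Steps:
$M{\left(V \right)} = V^{2}$
$c{\left(y \right)} = 3 + y$
$S{\left(q \right)} = q \left(4 + q\right)$
$c{\left(-10 \right)} + S{\left(8 \right)} M{\left(10 \right)} = \left(3 - 10\right) + 8 \left(4 + 8\right) 10^{2} = -7 + 8 \cdot 12 \cdot 100 = -7 + 96 \cdot 100 = -7 + 9600 = 9593$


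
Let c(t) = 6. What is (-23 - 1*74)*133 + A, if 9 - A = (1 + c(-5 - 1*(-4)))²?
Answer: -12941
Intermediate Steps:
A = -40 (A = 9 - (1 + 6)² = 9 - 1*7² = 9 - 1*49 = 9 - 49 = -40)
(-23 - 1*74)*133 + A = (-23 - 1*74)*133 - 40 = (-23 - 74)*133 - 40 = -97*133 - 40 = -12901 - 40 = -12941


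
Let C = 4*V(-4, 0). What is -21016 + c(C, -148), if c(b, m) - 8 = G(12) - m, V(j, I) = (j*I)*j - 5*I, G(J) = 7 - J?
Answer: -20865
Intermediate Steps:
V(j, I) = -5*I + I*j**2 (V(j, I) = (I*j)*j - 5*I = I*j**2 - 5*I = -5*I + I*j**2)
C = 0 (C = 4*(0*(-5 + (-4)**2)) = 4*(0*(-5 + 16)) = 4*(0*11) = 4*0 = 0)
c(b, m) = 3 - m (c(b, m) = 8 + ((7 - 1*12) - m) = 8 + ((7 - 12) - m) = 8 + (-5 - m) = 3 - m)
-21016 + c(C, -148) = -21016 + (3 - 1*(-148)) = -21016 + (3 + 148) = -21016 + 151 = -20865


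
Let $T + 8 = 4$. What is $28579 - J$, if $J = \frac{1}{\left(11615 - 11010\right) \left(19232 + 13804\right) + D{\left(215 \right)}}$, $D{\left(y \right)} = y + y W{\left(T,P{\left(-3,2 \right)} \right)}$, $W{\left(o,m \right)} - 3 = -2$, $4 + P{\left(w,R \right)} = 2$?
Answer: $\frac{571214474589}{19987210} \approx 28579.0$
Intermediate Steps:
$T = -4$ ($T = -8 + 4 = -4$)
$P{\left(w,R \right)} = -2$ ($P{\left(w,R \right)} = -4 + 2 = -2$)
$W{\left(o,m \right)} = 1$ ($W{\left(o,m \right)} = 3 - 2 = 1$)
$D{\left(y \right)} = 2 y$ ($D{\left(y \right)} = y + y 1 = y + y = 2 y$)
$J = \frac{1}{19987210}$ ($J = \frac{1}{\left(11615 - 11010\right) \left(19232 + 13804\right) + 2 \cdot 215} = \frac{1}{605 \cdot 33036 + 430} = \frac{1}{19986780 + 430} = \frac{1}{19987210} \approx 5.0032 \cdot 10^{-8}$)
$28579 - J = 28579 - \frac{1}{19987210} = \frac{571214474589}{19987210}$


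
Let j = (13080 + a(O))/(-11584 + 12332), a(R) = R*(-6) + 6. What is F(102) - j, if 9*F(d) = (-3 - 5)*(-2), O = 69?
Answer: -2320/153 ≈ -15.163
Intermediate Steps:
a(R) = 6 - 6*R (a(R) = -6*R + 6 = 6 - 6*R)
F(d) = 16/9 (F(d) = ((-3 - 5)*(-2))/9 = (-8*(-2))/9 = (⅑)*16 = 16/9)
j = 288/17 (j = (13080 + (6 - 6*69))/(-11584 + 12332) = (13080 + (6 - 414))/748 = (13080 - 408)*(1/748) = 12672*(1/748) = 288/17 ≈ 16.941)
F(102) - j = 16/9 - 1*288/17 = 16/9 - 288/17 = -2320/153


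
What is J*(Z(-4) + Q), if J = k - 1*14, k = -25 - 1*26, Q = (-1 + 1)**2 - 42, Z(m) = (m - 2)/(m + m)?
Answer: 10725/4 ≈ 2681.3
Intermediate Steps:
Z(m) = (-2 + m)/(2*m) (Z(m) = (-2 + m)/((2*m)) = (-2 + m)*(1/(2*m)) = (-2 + m)/(2*m))
Q = -42 (Q = 0**2 - 42 = 0 - 42 = -42)
k = -51 (k = -25 - 26 = -51)
J = -65 (J = -51 - 1*14 = -51 - 14 = -65)
J*(Z(-4) + Q) = -65*((1/2)*(-2 - 4)/(-4) - 42) = -65*((1/2)*(-1/4)*(-6) - 42) = -65*(3/4 - 42) = -65*(-165/4) = 10725/4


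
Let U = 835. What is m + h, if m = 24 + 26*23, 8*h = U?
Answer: 5811/8 ≈ 726.38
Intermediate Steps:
h = 835/8 (h = (⅛)*835 = 835/8 ≈ 104.38)
m = 622 (m = 24 + 598 = 622)
m + h = 622 + 835/8 = 5811/8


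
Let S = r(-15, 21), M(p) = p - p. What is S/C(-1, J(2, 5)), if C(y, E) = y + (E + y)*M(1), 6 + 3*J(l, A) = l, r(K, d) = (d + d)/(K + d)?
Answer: -7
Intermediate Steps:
r(K, d) = 2*d/(K + d) (r(K, d) = (2*d)/(K + d) = 2*d/(K + d))
M(p) = 0
J(l, A) = -2 + l/3
C(y, E) = y (C(y, E) = y + (E + y)*0 = y + 0 = y)
S = 7 (S = 2*21/(-15 + 21) = 2*21/6 = 2*21*(⅙) = 7)
S/C(-1, J(2, 5)) = 7/(-1) = 7*(-1) = -7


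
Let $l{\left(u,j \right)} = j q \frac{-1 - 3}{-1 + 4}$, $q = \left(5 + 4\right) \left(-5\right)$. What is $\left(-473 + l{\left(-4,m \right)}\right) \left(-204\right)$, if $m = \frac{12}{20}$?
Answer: $89148$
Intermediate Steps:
$m = \frac{3}{5}$ ($m = 12 \cdot \frac{1}{20} = \frac{3}{5} \approx 0.6$)
$q = -45$ ($q = 9 \left(-5\right) = -45$)
$l{\left(u,j \right)} = 60 j$ ($l{\left(u,j \right)} = j \left(-45\right) \frac{-1 - 3}{-1 + 4} = - 45 j \left(- \frac{4}{3}\right) = 60 j$)
$\left(-473 + l{\left(-4,m \right)}\right) \left(-204\right) = \left(-473 + 60 \cdot \frac{3}{5}\right) \left(-204\right) = \left(-473 + 36\right) \left(-204\right) = \left(-437\right) \left(-204\right) = 89148$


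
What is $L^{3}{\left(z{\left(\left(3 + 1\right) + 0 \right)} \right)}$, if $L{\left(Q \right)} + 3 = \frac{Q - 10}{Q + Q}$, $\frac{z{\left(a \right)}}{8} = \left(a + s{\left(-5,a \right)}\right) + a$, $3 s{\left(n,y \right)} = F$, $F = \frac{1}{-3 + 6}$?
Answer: $- \frac{3408862625}{199176704} \approx -17.115$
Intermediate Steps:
$F = \frac{1}{3} \approx 0.33333$
$s{\left(n,y \right)} = \frac{1}{9}$ ($s{\left(n,y \right)} = \frac{1}{3} \cdot \frac{1}{3} = \frac{1}{9}$)
$z{\left(a \right)} = \frac{8}{9} + 16 a$ ($z{\left(a \right)} = 8 \left(\left(a + \frac{1}{9}\right) + a\right) = 8 \left(\left(\frac{1}{9} + a\right) + a\right) = 8 \left(\frac{1}{9} + 2 a\right) = \frac{8}{9} + 16 a$)
$L{\left(Q \right)} = -3 + \frac{-10 + Q}{2 Q}$ ($L{\left(Q \right)} = -3 + \frac{Q - 10}{Q + Q} = -3 + \frac{-10 + Q}{2 Q}$)
$L^{3}{\left(z{\left(\left(3 + 1\right) + 0 \right)} \right)} = \left(- \frac{5}{2} - \frac{5}{\frac{8}{9} + 16 \left(\left(3 + 1\right) + 0\right)}\right)^{3} = \left(- \frac{5}{2} - \frac{5}{\frac{8}{9} + 16 \left(4 + 0\right)}\right)^{3} = \left(- \frac{5}{2} - \frac{5}{\frac{8}{9} + 16 \cdot 4}\right)^{3} = \left(- \frac{5}{2} - \frac{5}{\frac{8}{9} + 64}\right)^{3} = \left(- \frac{5}{2} - \frac{5}{\frac{584}{9}}\right)^{3} = \left(- \frac{5}{2} - \frac{45}{584}\right)^{3} = \left(- \frac{1505}{584}\right)^{3} = - \frac{3408862625}{199176704}$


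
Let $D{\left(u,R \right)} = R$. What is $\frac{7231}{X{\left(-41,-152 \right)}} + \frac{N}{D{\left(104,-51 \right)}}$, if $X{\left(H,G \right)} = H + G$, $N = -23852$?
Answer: $\frac{4234655}{9843} \approx 430.22$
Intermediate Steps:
$X{\left(H,G \right)} = G + H$
$\frac{7231}{X{\left(-41,-152 \right)}} + \frac{N}{D{\left(104,-51 \right)}} = \frac{7231}{-152 - 41} - \frac{23852}{-51} = \frac{7231}{-193} - - \frac{23852}{51} = 7231 \left(- \frac{1}{193}\right) + \frac{23852}{51} = - \frac{7231}{193} + \frac{23852}{51} = \frac{4234655}{9843}$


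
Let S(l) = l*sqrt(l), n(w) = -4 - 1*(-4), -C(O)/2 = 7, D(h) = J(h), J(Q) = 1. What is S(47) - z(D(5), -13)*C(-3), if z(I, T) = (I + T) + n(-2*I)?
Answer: -168 + 47*sqrt(47) ≈ 154.22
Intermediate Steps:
D(h) = 1
C(O) = -14 (C(O) = -2*7 = -14)
n(w) = 0 (n(w) = -4 + 4 = 0)
z(I, T) = I + T (z(I, T) = (I + T) + 0 = I + T)
S(l) = l**(3/2)
S(47) - z(D(5), -13)*C(-3) = 47**(3/2) - (1 - 13)*(-14) = 47*sqrt(47) - (-12)*(-14) = 47*sqrt(47) - 1*168 = 47*sqrt(47) - 168 = -168 + 47*sqrt(47)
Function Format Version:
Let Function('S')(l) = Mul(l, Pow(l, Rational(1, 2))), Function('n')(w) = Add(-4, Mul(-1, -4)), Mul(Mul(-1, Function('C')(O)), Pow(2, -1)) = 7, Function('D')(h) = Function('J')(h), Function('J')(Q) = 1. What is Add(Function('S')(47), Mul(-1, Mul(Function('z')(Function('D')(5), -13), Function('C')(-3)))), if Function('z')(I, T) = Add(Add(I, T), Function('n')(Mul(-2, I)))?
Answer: Add(-168, Mul(47, Pow(47, Rational(1, 2)))) ≈ 154.22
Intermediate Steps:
Function('D')(h) = 1
Function('C')(O) = -14 (Function('C')(O) = Mul(-2, 7) = -14)
Function('n')(w) = 0 (Function('n')(w) = Add(-4, 4) = 0)
Function('z')(I, T) = Add(I, T) (Function('z')(I, T) = Add(Add(I, T), 0) = Add(I, T))
Function('S')(l) = Pow(l, Rational(3, 2))
Add(Function('S')(47), Mul(-1, Mul(Function('z')(Function('D')(5), -13), Function('C')(-3)))) = Add(Pow(47, Rational(3, 2)), Mul(-1, Mul(Add(1, -13), -14))) = Add(Mul(47, Pow(47, Rational(1, 2))), Mul(-1, Mul(-12, -14))) = Add(Mul(47, Pow(47, Rational(1, 2))), Mul(-1, 168)) = Add(Mul(47, Pow(47, Rational(1, 2))), -168) = Add(-168, Mul(47, Pow(47, Rational(1, 2))))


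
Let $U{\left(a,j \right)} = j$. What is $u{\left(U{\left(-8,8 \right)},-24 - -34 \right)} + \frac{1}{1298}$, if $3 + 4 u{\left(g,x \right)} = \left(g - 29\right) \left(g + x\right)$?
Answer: $- \frac{247267}{2596} \approx -95.249$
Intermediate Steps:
$u{\left(g,x \right)} = - \frac{3}{4} + \frac{\left(-29 + g\right) \left(g + x\right)}{4}$ ($u{\left(g,x \right)} = - \frac{3}{4} + \frac{\left(g - 29\right) \left(g + x\right)}{4} = - \frac{3}{4} + \frac{\left(-29 + g\right) \left(g + x\right)}{4}$)
$u{\left(U{\left(-8,8 \right)},-24 - -34 \right)} + \frac{1}{1298} = \left(- \frac{3}{4} - 58 - \frac{29 \left(-24 - -34\right)}{4} + \frac{8^{2}}{4} + \frac{1}{4} \cdot 8 \left(-24 - -34\right)\right) + \frac{1}{1298} = \left(- \frac{3}{4} - 58 - \frac{29 \left(-24 + 34\right)}{4} + \frac{1}{4} \cdot 64 + \frac{1}{4} \cdot 8 \left(-24 + 34\right)\right) + \frac{1}{1298} = \left(- \frac{3}{4} - 58 - \frac{145}{2} + 16 + \frac{1}{4} \cdot 8 \cdot 10\right) + \frac{1}{1298} = \left(- \frac{3}{4} - 58 - \frac{145}{2} + 16 + 20\right) + \frac{1}{1298} = - \frac{381}{4} + \frac{1}{1298} = - \frac{247267}{2596}$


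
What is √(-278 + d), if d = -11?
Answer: 17*I ≈ 17.0*I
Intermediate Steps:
√(-278 + d) = √(-278 - 11) = √(-289) = 17*I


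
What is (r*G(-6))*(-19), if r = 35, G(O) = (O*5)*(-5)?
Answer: -99750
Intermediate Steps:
G(O) = -25*O (G(O) = (5*O)*(-5) = -25*O)
(r*G(-6))*(-19) = (35*(-25*(-6)))*(-19) = (35*150)*(-19) = 5250*(-19) = -99750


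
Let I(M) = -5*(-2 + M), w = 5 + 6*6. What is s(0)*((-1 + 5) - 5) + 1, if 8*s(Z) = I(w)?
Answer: 203/8 ≈ 25.375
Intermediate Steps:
w = 41 (w = 5 + 36 = 41)
I(M) = 10 - 5*M
s(Z) = -195/8 (s(Z) = (10 - 5*41)/8 = (10 - 205)/8 = (1/8)*(-195) = -195/8)
s(0)*((-1 + 5) - 5) + 1 = -195*((-1 + 5) - 5)/8 + 1 = -195*(4 - 5)/8 + 1 = -195/8*(-1) + 1 = 195/8 + 1 = 203/8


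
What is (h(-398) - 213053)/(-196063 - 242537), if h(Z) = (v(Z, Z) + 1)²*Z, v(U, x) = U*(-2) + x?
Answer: 63575051/438600 ≈ 144.95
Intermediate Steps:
v(U, x) = x - 2*U (v(U, x) = -2*U + x = x - 2*U)
h(Z) = Z*(1 - Z)² (h(Z) = ((Z - 2*Z) + 1)²*Z = (-Z + 1)²*Z = (1 - Z)²*Z = Z*(1 - Z)²)
(h(-398) - 213053)/(-196063 - 242537) = (-398*(1 - 1*(-398))² - 213053)/(-196063 - 242537) = (-398*(1 + 398)² - 213053)/(-438600) = (-398*399² - 213053)*(-1/438600) = (-398*159201 - 213053)*(-1/438600) = (-63361998 - 213053)*(-1/438600) = -63575051*(-1/438600) = 63575051/438600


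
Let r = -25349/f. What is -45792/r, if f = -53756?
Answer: -2461594752/25349 ≈ -97108.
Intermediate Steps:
r = 25349/53756 (r = -25349/(-53756) = -25349*(-1/53756) = 25349/53756 ≈ 0.47156)
-45792/r = -45792/25349/53756 = -45792*53756/25349 = -2461594752/25349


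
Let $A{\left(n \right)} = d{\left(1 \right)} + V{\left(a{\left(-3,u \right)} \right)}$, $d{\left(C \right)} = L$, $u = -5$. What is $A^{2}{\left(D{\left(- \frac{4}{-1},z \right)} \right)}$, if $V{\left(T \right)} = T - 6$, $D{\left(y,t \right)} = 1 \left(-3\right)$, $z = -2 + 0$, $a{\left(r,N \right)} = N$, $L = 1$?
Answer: $100$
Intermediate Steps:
$d{\left(C \right)} = 1$
$z = -2$
$D{\left(y,t \right)} = -3$
$V{\left(T \right)} = -6 + T$ ($V{\left(T \right)} = T - 6 = -6 + T$)
$A{\left(n \right)} = -10$ ($A{\left(n \right)} = 1 - 11 = -10$)
$A^{2}{\left(D{\left(- \frac{4}{-1},z \right)} \right)} = \left(-10\right)^{2} = 100$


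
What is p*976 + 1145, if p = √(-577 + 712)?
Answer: 1145 + 2928*√15 ≈ 12485.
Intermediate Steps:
p = 3*√15 (p = √135 = 3*√15 ≈ 11.619)
p*976 + 1145 = (3*√15)*976 + 1145 = 2928*√15 + 1145 = 1145 + 2928*√15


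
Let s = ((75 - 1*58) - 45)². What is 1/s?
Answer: 1/784 ≈ 0.0012755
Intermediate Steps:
s = 784 (s = ((75 - 58) - 45)² = (17 - 45)² = (-28)² = 784)
1/s = 1/784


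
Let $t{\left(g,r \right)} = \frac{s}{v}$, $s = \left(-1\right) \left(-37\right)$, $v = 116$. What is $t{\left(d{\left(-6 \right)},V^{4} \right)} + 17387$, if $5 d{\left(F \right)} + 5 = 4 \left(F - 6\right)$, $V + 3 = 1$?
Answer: $\frac{2016929}{116} \approx 17387.0$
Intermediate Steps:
$V = -2$ ($V = -3 + 1 = -2$)
$d{\left(F \right)} = - \frac{29}{5} + \frac{4 F}{5}$ ($d{\left(F \right)} = -1 + \frac{4 \left(F - 6\right)}{5} = -1 + \frac{4 \left(-6 + F\right)}{5} = -1 + \frac{-24 + 4 F}{5} = -1 + \left(- \frac{24}{5} + \frac{4 F}{5}\right) = - \frac{29}{5} + \frac{4 F}{5}$)
$s = 37$
$t{\left(g,r \right)} = \frac{37}{116}$
$t{\left(d{\left(-6 \right)},V^{4} \right)} + 17387 = \frac{37}{116} + 17387 = \frac{2016929}{116}$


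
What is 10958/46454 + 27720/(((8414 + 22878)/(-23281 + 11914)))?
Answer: -1829624809153/181704821 ≈ -10069.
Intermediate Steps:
10958/46454 + 27720/(((8414 + 22878)/(-23281 + 11914))) = 10958*(1/46454) + 27720/((31292/(-11367))) = 5479/23227 + 27720/((31292*(-1/11367))) = 5479/23227 + 27720/(-31292/11367) = 5479/23227 + 27720*(-11367/31292) = 5479/23227 - 78773310/7823 = -1829624809153/181704821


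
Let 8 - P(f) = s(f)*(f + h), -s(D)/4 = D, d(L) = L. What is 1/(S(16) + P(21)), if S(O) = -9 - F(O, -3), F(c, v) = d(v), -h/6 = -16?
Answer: 1/9830 ≈ 0.00010173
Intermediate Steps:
h = 96 (h = -6*(-16) = 96)
F(c, v) = v
s(D) = -4*D
P(f) = 8 + 4*f*(96 + f) (P(f) = 8 - (-4*f)*(f + 96) = 8 - (-4*f)*(96 + f) = 8 - (-4)*f*(96 + f) = 8 + 4*f*(96 + f))
S(O) = -6 (S(O) = -9 - 1*(-3) = -9 + 3 = -6)
1/(S(16) + P(21)) = 1/(-6 + (8 + 4*21² + 384*21)) = 1/(-6 + (8 + 4*441 + 8064)) = 1/(-6 + (8 + 1764 + 8064)) = 1/(-6 + 9836) = 1/9830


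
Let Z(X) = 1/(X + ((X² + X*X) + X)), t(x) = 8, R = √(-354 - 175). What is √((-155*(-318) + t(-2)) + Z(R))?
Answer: √(7325490397615 - 6095*I)/12190 ≈ 222.03 - 9.2368e-8*I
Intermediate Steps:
R = 23*I (R = √(-529) = 23*I ≈ 23.0*I)
Z(X) = 1/(2*X + 2*X²) (Z(X) = 1/(X + ((X² + X²) + X)) = 1/(X + (2*X² + X)) = 1/(X + (X + 2*X²)) = 1/(2*X + 2*X²))
√((-155*(-318) + t(-2)) + Z(R)) = √((-155*(-318) + 8) + 1/(2*((23*I))*(1 + 23*I))) = √((49290 + 8) + (-I/23)*((1 - 23*I)/530)/2) = √(49298 - I*(1 - 23*I)/24380)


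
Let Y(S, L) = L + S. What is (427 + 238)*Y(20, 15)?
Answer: 23275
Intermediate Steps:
(427 + 238)*Y(20, 15) = (427 + 238)*(15 + 20) = 665*35 = 23275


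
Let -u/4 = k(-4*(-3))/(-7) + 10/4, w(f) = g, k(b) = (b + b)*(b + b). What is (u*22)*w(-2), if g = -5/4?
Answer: -61435/7 ≈ -8776.4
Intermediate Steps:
g = -5/4 (g = -5*¼ = -5/4 ≈ -1.2500)
k(b) = 4*b² (k(b) = (2*b)*(2*b) = 4*b²)
w(f) = -5/4
u = 2234/7 (u = -4*((4*(-4*(-3))²)/(-7) + 10/4) = -4*((4*12²)*(-⅐) + 10*(¼)) = -4*((4*144)*(-⅐) + 5/2) = -4*(576*(-⅐) + 5/2) = -4*(-576/7 + 5/2) = -4*(-1117/14) = 2234/7 ≈ 319.14)
(u*22)*w(-2) = ((2234/7)*22)*(-5/4) = (49148/7)*(-5/4) = -61435/7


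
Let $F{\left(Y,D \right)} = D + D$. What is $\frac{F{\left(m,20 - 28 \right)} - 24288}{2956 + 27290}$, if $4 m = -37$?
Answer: $- \frac{12152}{15123} \approx -0.80354$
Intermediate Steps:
$m = - \frac{37}{4}$ ($m = \frac{1}{4} \left(-37\right) = - \frac{37}{4} \approx -9.25$)
$F{\left(Y,D \right)} = 2 D$
$\frac{F{\left(m,20 - 28 \right)} - 24288}{2956 + 27290} = \frac{2 \left(20 - 28\right) - 24288}{2956 + 27290} = \frac{2 \left(-8\right) - 24288}{30246} = \left(-16 - 24288\right) \frac{1}{30246} = \left(-24304\right) \frac{1}{30246} = - \frac{12152}{15123}$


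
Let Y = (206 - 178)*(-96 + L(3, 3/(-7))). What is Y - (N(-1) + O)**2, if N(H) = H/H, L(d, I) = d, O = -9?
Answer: -2668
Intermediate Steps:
Y = -2604 (Y = (206 - 178)*(-96 + 3) = 28*(-93) = -2604)
N(H) = 1
Y - (N(-1) + O)**2 = -2604 - (1 - 9)**2 = -2604 - 1*(-8)**2 = -2604 - 1*64 = -2604 - 64 = -2668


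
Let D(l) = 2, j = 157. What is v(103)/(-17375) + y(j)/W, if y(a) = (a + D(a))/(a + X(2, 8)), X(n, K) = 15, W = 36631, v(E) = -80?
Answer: 101361037/21894348700 ≈ 0.0046296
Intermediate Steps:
y(a) = (2 + a)/(15 + a) (y(a) = (a + 2)/(a + 15) = (2 + a)/(15 + a))
v(103)/(-17375) + y(j)/W = -80/(-17375) + ((2 + 157)/(15 + 157))/36631 = -80*(-1/17375) + (159/172)*(1/36631) = 16/3475 + ((1/172)*159)*(1/36631) = 16/3475 + (159/172)*(1/36631) = 16/3475 + 159/6300532 = 101361037/21894348700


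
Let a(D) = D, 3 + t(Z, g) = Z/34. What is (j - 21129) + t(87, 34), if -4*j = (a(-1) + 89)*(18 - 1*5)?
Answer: -728125/34 ≈ -21415.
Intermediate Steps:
t(Z, g) = -3 + Z/34
j = -286 (j = -(-1 + 89)*(18 - 1*5)/4 = -22*(18 - 5) = -22*13 = -¼*1144 = -286)
(j - 21129) + t(87, 34) = (-286 - 21129) + (-3 + (1/34)*87) = -21415 + (-3 + 87/34) = -21415 - 15/34 = -728125/34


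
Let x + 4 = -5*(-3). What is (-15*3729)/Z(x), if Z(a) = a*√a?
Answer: -5085*√11/11 ≈ -1533.2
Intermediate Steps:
x = 11 (x = -4 - 5*(-3) = -4 + 15 = 11)
Z(a) = a^(3/2)
(-15*3729)/Z(x) = (-15*3729)/(11^(3/2)) = -55935*√11/121 = -5085*√11/11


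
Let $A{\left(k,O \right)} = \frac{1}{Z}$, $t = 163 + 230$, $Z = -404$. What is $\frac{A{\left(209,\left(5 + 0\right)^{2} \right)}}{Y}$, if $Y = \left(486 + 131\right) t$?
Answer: $- \frac{1}{97962324} \approx -1.0208 \cdot 10^{-8}$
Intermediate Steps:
$t = 393$
$A{\left(k,O \right)} = - \frac{1}{404}$ ($A{\left(k,O \right)} = \frac{1}{-404} = - \frac{1}{404}$)
$Y = 242481$ ($Y = \left(486 + 131\right) 393 = 617 \cdot 393 = 242481$)
$\frac{A{\left(209,\left(5 + 0\right)^{2} \right)}}{Y} = - \frac{1}{404 \cdot 242481} = \left(- \frac{1}{404}\right) \frac{1}{242481} = - \frac{1}{97962324}$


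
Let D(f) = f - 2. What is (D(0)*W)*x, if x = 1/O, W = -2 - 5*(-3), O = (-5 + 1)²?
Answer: -13/8 ≈ -1.6250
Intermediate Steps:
D(f) = -2 + f
O = 16 (O = (-4)² = 16)
W = 13 (W = -2 + 15 = 13)
x = 1/16 ≈ 0.062500
(D(0)*W)*x = ((-2 + 0)*13)*(1/16) = -2*13*(1/16) = -26*1/16 = -13/8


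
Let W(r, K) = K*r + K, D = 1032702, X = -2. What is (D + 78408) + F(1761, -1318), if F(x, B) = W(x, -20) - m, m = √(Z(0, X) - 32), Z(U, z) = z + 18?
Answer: 1075870 - 4*I ≈ 1.0759e+6 - 4.0*I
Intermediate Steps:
Z(U, z) = 18 + z
W(r, K) = K + K*r
m = 4*I (m = √((18 - 2) - 32) = √(16 - 32) = √(-16) = 4*I ≈ 4.0*I)
F(x, B) = -20 - 20*x - 4*I (F(x, B) = -20*(1 + x) - 4*I = (-20 - 20*x) - 4*I = -20 - 20*x - 4*I)
(D + 78408) + F(1761, -1318) = (1032702 + 78408) + (-20 - 20*1761 - 4*I) = 1111110 + (-20 - 35220 - 4*I) = 1111110 + (-35240 - 4*I) = 1075870 - 4*I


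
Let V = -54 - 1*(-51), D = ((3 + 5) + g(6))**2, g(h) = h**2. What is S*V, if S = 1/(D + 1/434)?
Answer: -434/280075 ≈ -0.0015496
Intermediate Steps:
D = 1936 (D = ((3 + 5) + 6**2)**2 = (8 + 36)**2 = 44**2 = 1936)
V = -3 (V = -54 + 51 = -3)
S = 434/840225 (S = 1/(1936 + 1/434) = 1/(840225/434) = 434/840225 ≈ 0.00051653)
S*V = (434/840225)*(-3) = -434/280075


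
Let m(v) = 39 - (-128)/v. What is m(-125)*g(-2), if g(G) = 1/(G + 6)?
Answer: 4747/500 ≈ 9.4940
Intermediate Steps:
g(G) = 1/(6 + G)
m(v) = 39 + 128/v
m(-125)*g(-2) = (39 + 128/(-125))/(6 - 2) = (39 + 128*(-1/125))/4 = (39 - 128/125)*(¼) = (4747/125)*(¼) = 4747/500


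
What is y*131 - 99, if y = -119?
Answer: -15688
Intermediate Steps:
y*131 - 99 = -119*131 - 99 = -15589 - 99 = -15688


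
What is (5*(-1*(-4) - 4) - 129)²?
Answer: 16641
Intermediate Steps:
(5*(-1*(-4) - 4) - 129)² = (5*(4 - 4) - 129)² = (5*0 - 129)² = (0 - 129)² = (-129)² = 16641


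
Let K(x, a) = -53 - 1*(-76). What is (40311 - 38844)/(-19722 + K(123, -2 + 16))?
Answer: -1467/19699 ≈ -0.074471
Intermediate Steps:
K(x, a) = 23 (K(x, a) = -53 + 76 = 23)
(40311 - 38844)/(-19722 + K(123, -2 + 16)) = (40311 - 38844)/(-19722 + 23) = 1467/(-19699) = 1467*(-1/19699) = -1467/19699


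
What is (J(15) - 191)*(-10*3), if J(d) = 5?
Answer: 5580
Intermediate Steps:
(J(15) - 191)*(-10*3) = (5 - 191)*(-10*3) = -186*(-30) = 5580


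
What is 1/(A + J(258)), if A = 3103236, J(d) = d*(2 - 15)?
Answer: 1/3099882 ≈ 3.2259e-7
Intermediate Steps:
J(d) = -13*d (J(d) = d*(-13) = -13*d)
1/(A + J(258)) = 1/(3103236 - 13*258) = 1/(3103236 - 3354) = 1/3099882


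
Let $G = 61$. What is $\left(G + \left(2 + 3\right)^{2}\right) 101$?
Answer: $8686$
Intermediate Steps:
$\left(G + \left(2 + 3\right)^{2}\right) 101 = \left(61 + \left(2 + 3\right)^{2}\right) 101 = \left(61 + 5^{2}\right) 101 = \left(61 + 25\right) 101 = 86 \cdot 101 = 8686$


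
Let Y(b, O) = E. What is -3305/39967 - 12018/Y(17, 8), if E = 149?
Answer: -480815851/5955083 ≈ -80.740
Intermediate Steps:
Y(b, O) = 149
-3305/39967 - 12018/Y(17, 8) = -3305/39967 - 12018/149 = -480815851/5955083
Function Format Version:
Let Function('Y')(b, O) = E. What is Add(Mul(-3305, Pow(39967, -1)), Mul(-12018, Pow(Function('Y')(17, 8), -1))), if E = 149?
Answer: Rational(-480815851, 5955083) ≈ -80.740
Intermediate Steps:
Function('Y')(b, O) = 149
Add(Mul(-3305, Pow(39967, -1)), Mul(-12018, Pow(Function('Y')(17, 8), -1))) = Add(Mul(-3305, Pow(39967, -1)), Mul(-12018, Pow(149, -1))) = Add(Mul(-3305, Rational(1, 39967)), Mul(-12018, Rational(1, 149))) = Add(Rational(-3305, 39967), Rational(-12018, 149)) = Rational(-480815851, 5955083)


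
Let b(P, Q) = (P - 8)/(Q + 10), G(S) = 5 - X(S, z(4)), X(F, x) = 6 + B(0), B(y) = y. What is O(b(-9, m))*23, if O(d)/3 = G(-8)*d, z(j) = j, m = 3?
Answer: 1173/13 ≈ 90.231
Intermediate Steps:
X(F, x) = 6 (X(F, x) = 6 + 0 = 6)
G(S) = -1 (G(S) = 5 - 1*6 = 5 - 6 = -1)
b(P, Q) = (-8 + P)/(10 + Q)
O(d) = -3*d (O(d) = 3*(-d) = -3*d)
O(b(-9, m))*23 = -3*(-8 - 9)/(10 + 3)*23 = -3*(-17)/13*23 = -3*(-17/13)*23 = (51/13)*23 = 1173/13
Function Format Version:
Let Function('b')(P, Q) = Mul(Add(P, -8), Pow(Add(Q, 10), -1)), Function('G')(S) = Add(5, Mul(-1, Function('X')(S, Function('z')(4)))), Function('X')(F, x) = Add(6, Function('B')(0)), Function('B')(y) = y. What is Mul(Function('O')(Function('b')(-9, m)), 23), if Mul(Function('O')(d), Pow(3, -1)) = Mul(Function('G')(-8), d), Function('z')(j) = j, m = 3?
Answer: Rational(1173, 13) ≈ 90.231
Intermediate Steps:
Function('X')(F, x) = 6 (Function('X')(F, x) = Add(6, 0) = 6)
Function('G')(S) = -1 (Function('G')(S) = Add(5, Mul(-1, 6)) = Add(5, -6) = -1)
Function('b')(P, Q) = Mul(Pow(Add(10, Q), -1), Add(-8, P)) (Function('b')(P, Q) = Mul(Add(-8, P), Pow(Add(10, Q), -1)) = Mul(Pow(Add(10, Q), -1), Add(-8, P)))
Function('O')(d) = Mul(-3, d) (Function('O')(d) = Mul(3, Mul(-1, d)) = Mul(-3, d))
Mul(Function('O')(Function('b')(-9, m)), 23) = Mul(Mul(-3, Mul(Pow(Add(10, 3), -1), Add(-8, -9))), 23) = Mul(Mul(-3, Mul(Pow(13, -1), -17)), 23) = Mul(Mul(-3, Mul(Rational(1, 13), -17)), 23) = Mul(Mul(-3, Rational(-17, 13)), 23) = Mul(Rational(51, 13), 23) = Rational(1173, 13)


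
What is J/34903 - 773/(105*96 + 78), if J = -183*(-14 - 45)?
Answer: 82695907/354544674 ≈ 0.23325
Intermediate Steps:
J = 10797 (J = -183*(-59) = 10797)
J/34903 - 773/(105*96 + 78) = 10797/34903 - 773/(105*96 + 78) = 10797*(1/34903) - 773/(10080 + 78) = 10797/34903 - 773/10158 = 82695907/354544674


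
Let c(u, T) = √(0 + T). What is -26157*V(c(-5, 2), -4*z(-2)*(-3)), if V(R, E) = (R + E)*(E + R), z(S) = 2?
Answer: -15118746 - 1255536*√2 ≈ -1.6894e+7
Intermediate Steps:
c(u, T) = √T
V(R, E) = (E + R)² (V(R, E) = (E + R)*(E + R) = (E + R)²)
-26157*V(c(-5, 2), -4*z(-2)*(-3)) = -26157*(-4*2*(-3) + √2)² = -26157*(-8*(-3) + √2)² = -26157*(24 + √2)²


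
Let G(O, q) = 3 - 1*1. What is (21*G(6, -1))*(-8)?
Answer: -336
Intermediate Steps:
G(O, q) = 2 (G(O, q) = 3 - 1 = 2)
(21*G(6, -1))*(-8) = (21*2)*(-8) = 42*(-8) = -336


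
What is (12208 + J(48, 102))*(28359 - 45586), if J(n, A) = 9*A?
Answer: -226121602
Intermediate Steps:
(12208 + J(48, 102))*(28359 - 45586) = (12208 + 9*102)*(28359 - 45586) = (12208 + 918)*(-17227) = 13126*(-17227) = -226121602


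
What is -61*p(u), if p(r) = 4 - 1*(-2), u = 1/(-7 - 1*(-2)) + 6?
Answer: -366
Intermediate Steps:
u = 29/5 (u = 1/(-7 + 2) + 6 = 1/(-5) + 6 = -1/5 + 6 = 29/5 ≈ 5.8000)
p(r) = 6 (p(r) = 4 + 2 = 6)
-61*p(u) = -61*6 = -366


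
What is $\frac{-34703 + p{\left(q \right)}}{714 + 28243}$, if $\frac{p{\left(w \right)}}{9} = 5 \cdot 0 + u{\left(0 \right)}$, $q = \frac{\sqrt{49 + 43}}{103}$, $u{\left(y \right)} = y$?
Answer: $- \frac{34703}{28957} \approx -1.1984$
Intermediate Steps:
$q = \frac{2 \sqrt{23}}{103}$ ($q = \sqrt{92} \cdot \frac{1}{103} = 2 \sqrt{23} \cdot \frac{1}{103} = \frac{2 \sqrt{23}}{103} \approx 0.093123$)
$p{\left(w \right)} = 0$ ($p{\left(w \right)} = 9 \left(5 \cdot 0 + 0\right) = 9 \left(0 + 0\right) = 9 \cdot 0 = 0$)
$\frac{-34703 + p{\left(q \right)}}{714 + 28243} = \frac{-34703 + 0}{714 + 28243} = - \frac{34703}{28957}$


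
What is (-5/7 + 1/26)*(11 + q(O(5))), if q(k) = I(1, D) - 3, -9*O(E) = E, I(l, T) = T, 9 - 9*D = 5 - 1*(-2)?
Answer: -1517/273 ≈ -5.5568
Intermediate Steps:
D = 2/9 (D = 1 - (5 - 1*(-2))/9 = 1 - (5 + 2)/9 = 1 - ⅑*7 = 1 - 7/9 = 2/9 ≈ 0.22222)
O(E) = -E/9
q(k) = -25/9 (q(k) = 2/9 - 3 = -25/9)
(-5/7 + 1/26)*(11 + q(O(5))) = (-5/7 + 1/26)*(11 - 25/9) = (-5*⅐ + 1*(1/26))*(74/9) = (-5/7 + 1/26)*(74/9) = -123/182*74/9 = -1517/273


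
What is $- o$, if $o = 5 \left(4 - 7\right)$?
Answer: $15$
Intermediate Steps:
$o = -15$ ($o = 5 \left(4 - 7\right) = 5 \left(-3\right) = -15$)
$- o = \left(-1\right) \left(-15\right) = 15$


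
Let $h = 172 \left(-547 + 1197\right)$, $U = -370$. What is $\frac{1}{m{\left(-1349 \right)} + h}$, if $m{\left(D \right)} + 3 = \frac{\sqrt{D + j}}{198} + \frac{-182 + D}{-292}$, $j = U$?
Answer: $\frac{10381117334940}{1160632204460823581} - \frac{1406856 i \sqrt{191}}{1160632204460823581} \approx 8.9444 \cdot 10^{-6} - 1.6752 \cdot 10^{-11} i$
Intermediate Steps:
$j = -370$
$m{\left(D \right)} = - \frac{347}{146} - \frac{D}{292} + \frac{\sqrt{-370 + D}}{198}$ ($m{\left(D \right)} = -3 + \left(\frac{\sqrt{D - 370}}{198} + \frac{-182 + D}{-292}\right) = -3 + \left(\sqrt{-370 + D} \frac{1}{198} + \left(-182 + D\right) \left(- \frac{1}{292}\right)\right) = -3 - \left(- \frac{91}{146} - \frac{\sqrt{-370 + D}}{198} + \frac{D}{292}\right) = -3 + \left(\frac{91}{146} - \frac{D}{292} + \frac{\sqrt{-370 + D}}{198}\right) = - \frac{347}{146} - \frac{D}{292} + \frac{\sqrt{-370 + D}}{198}$)
$h = 111800$ ($h = 172 \cdot 650 = 111800$)
$\frac{1}{m{\left(-1349 \right)} + h} = \frac{1}{\left(- \frac{347}{146} - - \frac{1349}{292} + \frac{\sqrt{-370 - 1349}}{198}\right) + 111800} = \frac{1}{\left(- \frac{347}{146} + \frac{1349}{292} + \frac{\sqrt{-1719}}{198}\right) + 111800} = \frac{1}{\left(- \frac{347}{146} + \frac{1349}{292} + \frac{3 i \sqrt{191}}{198}\right) + 111800} = \frac{1}{\left(- \frac{347}{146} + \frac{1349}{292} + \frac{i \sqrt{191}}{66}\right) + 111800} = \frac{1}{\left(\frac{655}{292} + \frac{i \sqrt{191}}{66}\right) + 111800} = \frac{1}{\frac{32646255}{292} + \frac{i \sqrt{191}}{66}}$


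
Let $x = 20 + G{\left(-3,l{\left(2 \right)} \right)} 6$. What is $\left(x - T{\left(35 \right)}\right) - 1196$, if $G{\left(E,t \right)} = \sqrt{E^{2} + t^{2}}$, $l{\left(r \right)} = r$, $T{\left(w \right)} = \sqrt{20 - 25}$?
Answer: $-1176 + 6 \sqrt{13} - i \sqrt{5} \approx -1154.4 - 2.2361 i$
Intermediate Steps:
$T{\left(w \right)} = i \sqrt{5}$ ($T{\left(w \right)} = \sqrt{-5} = i \sqrt{5}$)
$x = 20 + 6 \sqrt{13}$ ($x = 20 + \sqrt{\left(-3\right)^{2} + 2^{2}} \cdot 6 = 20 + \sqrt{9 + 4} \cdot 6 = 20 + \sqrt{13} \cdot 6 = 20 + 6 \sqrt{13} \approx 41.633$)
$\left(x - T{\left(35 \right)}\right) - 1196 = \left(\left(20 + 6 \sqrt{13}\right) - i \sqrt{5}\right) - 1196 = \left(20 + 6 \sqrt{13} - i \sqrt{5}\right) - 1196 = -1176 + 6 \sqrt{13} - i \sqrt{5}$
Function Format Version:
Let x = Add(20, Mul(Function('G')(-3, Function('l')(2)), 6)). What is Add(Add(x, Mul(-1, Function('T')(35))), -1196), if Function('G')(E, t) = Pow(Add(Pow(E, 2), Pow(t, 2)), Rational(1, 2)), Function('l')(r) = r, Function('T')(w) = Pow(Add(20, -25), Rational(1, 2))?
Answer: Add(-1176, Mul(6, Pow(13, Rational(1, 2))), Mul(-1, I, Pow(5, Rational(1, 2)))) ≈ Add(-1154.4, Mul(-2.2361, I))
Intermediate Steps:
Function('T')(w) = Mul(I, Pow(5, Rational(1, 2))) (Function('T')(w) = Pow(-5, Rational(1, 2)) = Mul(I, Pow(5, Rational(1, 2))))
x = Add(20, Mul(6, Pow(13, Rational(1, 2)))) (x = Add(20, Mul(Pow(Add(Pow(-3, 2), Pow(2, 2)), Rational(1, 2)), 6)) = Add(20, Mul(Pow(Add(9, 4), Rational(1, 2)), 6)) = Add(20, Mul(Pow(13, Rational(1, 2)), 6)) = Add(20, Mul(6, Pow(13, Rational(1, 2)))) ≈ 41.633)
Add(Add(x, Mul(-1, Function('T')(35))), -1196) = Add(Add(Add(20, Mul(6, Pow(13, Rational(1, 2)))), Mul(-1, Mul(I, Pow(5, Rational(1, 2))))), -1196) = Add(Add(Add(20, Mul(6, Pow(13, Rational(1, 2)))), Mul(-1, I, Pow(5, Rational(1, 2)))), -1196) = Add(Add(20, Mul(6, Pow(13, Rational(1, 2))), Mul(-1, I, Pow(5, Rational(1, 2)))), -1196) = Add(-1176, Mul(6, Pow(13, Rational(1, 2))), Mul(-1, I, Pow(5, Rational(1, 2))))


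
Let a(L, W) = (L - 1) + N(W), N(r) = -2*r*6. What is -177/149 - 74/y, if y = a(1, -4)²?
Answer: -209417/171648 ≈ -1.2200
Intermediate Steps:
N(r) = -12*r
a(L, W) = -1 + L - 12*W (a(L, W) = (L - 1) - 12*W = (-1 + L) - 12*W = -1 + L - 12*W)
y = 2304 (y = (-1 + 1 - 12*(-4))² = (-1 + 1 + 48)² = 48² = 2304)
-177/149 - 74/y = -177/149 - 74/2304 = -177*1/149 - 74*1/2304 = -177/149 - 37/1152 = -209417/171648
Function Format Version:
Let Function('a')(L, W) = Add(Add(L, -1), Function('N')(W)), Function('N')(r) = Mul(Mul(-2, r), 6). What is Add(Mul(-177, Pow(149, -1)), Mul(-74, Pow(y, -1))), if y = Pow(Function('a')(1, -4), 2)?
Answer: Rational(-209417, 171648) ≈ -1.2200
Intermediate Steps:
Function('N')(r) = Mul(-12, r)
Function('a')(L, W) = Add(-1, L, Mul(-12, W)) (Function('a')(L, W) = Add(Add(L, -1), Mul(-12, W)) = Add(Add(-1, L), Mul(-12, W)) = Add(-1, L, Mul(-12, W)))
y = 2304 (y = Pow(Add(-1, 1, Mul(-12, -4)), 2) = Pow(Add(-1, 1, 48), 2) = Pow(48, 2) = 2304)
Add(Mul(-177, Pow(149, -1)), Mul(-74, Pow(y, -1))) = Add(Mul(-177, Pow(149, -1)), Mul(-74, Pow(2304, -1))) = Add(Mul(-177, Rational(1, 149)), Mul(-74, Rational(1, 2304))) = Add(Rational(-177, 149), Rational(-37, 1152)) = Rational(-209417, 171648)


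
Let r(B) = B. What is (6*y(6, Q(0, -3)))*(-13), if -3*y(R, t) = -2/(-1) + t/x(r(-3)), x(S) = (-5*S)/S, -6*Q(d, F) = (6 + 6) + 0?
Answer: 312/5 ≈ 62.400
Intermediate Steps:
Q(d, F) = -2 (Q(d, F) = -((6 + 6) + 0)/6 = -(12 + 0)/6 = -1/6*12 = -2)
x(S) = -5
y(R, t) = -2/3 + t/15 (y(R, t) = -(-2/(-1) + t/(-5))/3 = -(-2*(-1) + t*(-1/5))/3 = -(2 - t/5)/3 = -2/3 + t/15)
(6*y(6, Q(0, -3)))*(-13) = (6*(-2/3 + (1/15)*(-2)))*(-13) = (6*(-2/3 - 2/15))*(-13) = (6*(-4/5))*(-13) = -24/5*(-13) = 312/5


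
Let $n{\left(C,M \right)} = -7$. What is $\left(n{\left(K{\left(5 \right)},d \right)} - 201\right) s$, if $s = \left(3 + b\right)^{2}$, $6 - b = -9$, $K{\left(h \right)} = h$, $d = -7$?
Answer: $-67392$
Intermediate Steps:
$b = 15$ ($b = 6 - -9 = 6 + 9 = 15$)
$s = 324$ ($s = \left(3 + 15\right)^{2} = 18^{2} = 324$)
$\left(n{\left(K{\left(5 \right)},d \right)} - 201\right) s = \left(-7 - 201\right) 324 = \left(-208\right) 324 = -67392$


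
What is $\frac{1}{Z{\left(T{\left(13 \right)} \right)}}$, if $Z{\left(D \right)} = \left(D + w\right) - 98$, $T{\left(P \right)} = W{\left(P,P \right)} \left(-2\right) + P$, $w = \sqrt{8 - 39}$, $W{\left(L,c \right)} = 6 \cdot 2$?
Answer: $- \frac{109}{11912} - \frac{i \sqrt{31}}{11912} \approx -0.0091504 - 0.00046741 i$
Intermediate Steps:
$W{\left(L,c \right)} = 12$
$w = i \sqrt{31}$ ($w = \sqrt{-31} = i \sqrt{31} \approx 5.5678 i$)
$T{\left(P \right)} = -24 + P$ ($T{\left(P \right)} = 12 \left(-2\right) + P = -24 + P$)
$Z{\left(D \right)} = -98 + D + i \sqrt{31}$ ($Z{\left(D \right)} = \left(D + i \sqrt{31}\right) - 98 = -98 + D + i \sqrt{31}$)
$\frac{1}{Z{\left(T{\left(13 \right)} \right)}} = \frac{1}{-98 + \left(-24 + 13\right) + i \sqrt{31}} = \frac{1}{-98 - 11 + i \sqrt{31}} = \frac{1}{-109 + i \sqrt{31}}$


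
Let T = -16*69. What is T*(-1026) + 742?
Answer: 1133446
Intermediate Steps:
T = -1104
T*(-1026) + 742 = -1104*(-1026) + 742 = 1132704 + 742 = 1133446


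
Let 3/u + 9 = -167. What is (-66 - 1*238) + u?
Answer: -53507/176 ≈ -304.02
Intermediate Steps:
u = -3/176 (u = 3/(-9 - 167) = 3/(-176) = 3*(-1/176) = -3/176 ≈ -0.017045)
(-66 - 1*238) + u = (-66 - 1*238) - 3/176 = (-66 - 238) - 3/176 = -304 - 3/176 = -53507/176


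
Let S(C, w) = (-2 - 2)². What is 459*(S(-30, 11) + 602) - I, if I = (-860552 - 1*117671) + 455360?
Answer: 806525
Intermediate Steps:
S(C, w) = 16 (S(C, w) = (-4)² = 16)
I = -522863 (I = (-860552 - 117671) + 455360 = -978223 + 455360 = -522863)
459*(S(-30, 11) + 602) - I = 459*(16 + 602) - 1*(-522863) = 459*618 + 522863 = 283662 + 522863 = 806525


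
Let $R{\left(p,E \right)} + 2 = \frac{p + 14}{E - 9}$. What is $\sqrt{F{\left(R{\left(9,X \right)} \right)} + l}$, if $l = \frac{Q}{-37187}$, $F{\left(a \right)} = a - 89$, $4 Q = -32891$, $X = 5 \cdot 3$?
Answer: $\frac{i \sqrt{4328447318169}}{223122} \approx 9.3245 i$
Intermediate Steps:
$X = 15$
$Q = - \frac{32891}{4}$ ($Q = \frac{1}{4} \left(-32891\right) = - \frac{32891}{4} \approx -8222.8$)
$R{\left(p,E \right)} = -2 + \frac{14 + p}{-9 + E}$ ($R{\left(p,E \right)} = -2 + \frac{p + 14}{E - 9} = -2 + \frac{14 + p}{-9 + E}$)
$F{\left(a \right)} = -89 + a$
$l = \frac{32891}{148748}$ ($l = - \frac{32891}{4 \left(-37187\right)} = \left(- \frac{32891}{4}\right) \left(- \frac{1}{37187}\right) = \frac{32891}{148748} \approx 0.22112$)
$\sqrt{F{\left(R{\left(9,X \right)} \right)} + l} = \sqrt{\left(-89 + \frac{32 + 9 - 30}{-9 + 15}\right) + \frac{32891}{148748}} = \sqrt{\left(-89 + \frac{32 + 9 - 30}{6}\right) + \frac{32891}{148748}} = \sqrt{\left(-89 + \frac{1}{6} \cdot 11\right) + \frac{32891}{148748}} = \sqrt{\left(-89 + \frac{11}{6}\right) + \frac{32891}{148748}} = \sqrt{- \frac{523}{6} + \frac{32891}{148748}} = \sqrt{- \frac{38798929}{446244}} = \frac{i \sqrt{4328447318169}}{223122}$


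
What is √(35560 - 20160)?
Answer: 10*√154 ≈ 124.10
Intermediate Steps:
√(35560 - 20160) = √15400 = 10*√154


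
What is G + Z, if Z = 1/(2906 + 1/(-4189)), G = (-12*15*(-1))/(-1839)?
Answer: -727826123/7462191829 ≈ -0.097535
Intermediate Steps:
G = -60/613 (G = -180*(-1)*(-1/1839) = 180*(-1/1839) = -60/613 ≈ -0.097879)
Z = 4189/12173233 (Z = 1/(2906 - 1/4189) = 1/(12173233/4189) = 4189/12173233 ≈ 0.00034412)
G + Z = -60/613 + 4189/12173233 = -727826123/7462191829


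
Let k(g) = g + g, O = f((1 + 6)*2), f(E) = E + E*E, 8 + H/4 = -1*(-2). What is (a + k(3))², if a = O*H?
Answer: 25341156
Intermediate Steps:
H = -24 (H = -32 + 4*(-1*(-2)) = -32 + 4*2 = -32 + 8 = -24)
f(E) = E + E²
O = 210 (O = ((1 + 6)*2)*(1 + (1 + 6)*2) = (7*2)*(1 + 7*2) = 14*(1 + 14) = 14*15 = 210)
k(g) = 2*g
a = -5040 (a = 210*(-24) = -5040)
(a + k(3))² = (-5040 + 2*3)² = (-5040 + 6)² = (-5034)² = 25341156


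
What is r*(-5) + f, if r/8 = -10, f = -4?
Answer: 396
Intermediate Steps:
r = -80 (r = 8*(-10) = -80)
r*(-5) + f = -80*(-5) - 4 = 400 - 4 = 396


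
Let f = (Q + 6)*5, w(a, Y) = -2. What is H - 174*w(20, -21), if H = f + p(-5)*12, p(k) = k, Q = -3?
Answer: 303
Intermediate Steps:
f = 15 (f = (-3 + 6)*5 = 3*5 = 15)
H = -45 (H = 15 - 5*12 = 15 - 60 = -45)
H - 174*w(20, -21) = -45 - 174*(-2) = -45 + 348 = 303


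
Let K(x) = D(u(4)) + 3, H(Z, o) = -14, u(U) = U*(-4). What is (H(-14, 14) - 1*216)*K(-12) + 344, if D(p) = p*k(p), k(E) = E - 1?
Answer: -62906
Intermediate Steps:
u(U) = -4*U
k(E) = -1 + E
D(p) = p*(-1 + p)
K(x) = 275 (K(x) = (-4*4)*(-1 - 4*4) + 3 = -16*(-1 - 16) + 3 = -16*(-17) + 3 = 272 + 3 = 275)
(H(-14, 14) - 1*216)*K(-12) + 344 = (-14 - 1*216)*275 + 344 = (-14 - 216)*275 + 344 = -230*275 + 344 = -63250 + 344 = -62906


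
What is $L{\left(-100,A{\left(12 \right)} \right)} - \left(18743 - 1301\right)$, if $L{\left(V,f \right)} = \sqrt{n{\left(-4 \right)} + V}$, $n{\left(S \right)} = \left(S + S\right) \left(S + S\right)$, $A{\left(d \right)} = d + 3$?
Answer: $-17442 + 6 i \approx -17442.0 + 6.0 i$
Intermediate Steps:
$A{\left(d \right)} = 3 + d$
$n{\left(S \right)} = 4 S^{2}$ ($n{\left(S \right)} = 2 S 2 S = 4 S^{2}$)
$L{\left(V,f \right)} = \sqrt{64 + V}$ ($L{\left(V,f \right)} = \sqrt{4 \left(-4\right)^{2} + V} = \sqrt{4 \cdot 16 + V} = \sqrt{64 + V}$)
$L{\left(-100,A{\left(12 \right)} \right)} - \left(18743 - 1301\right) = \sqrt{64 - 100} - \left(18743 - 1301\right) = \sqrt{-36} - 17442 = 6 i - 17442 = -17442 + 6 i$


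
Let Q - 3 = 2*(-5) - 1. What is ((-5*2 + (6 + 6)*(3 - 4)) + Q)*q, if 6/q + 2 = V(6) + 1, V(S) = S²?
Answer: -36/7 ≈ -5.1429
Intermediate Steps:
q = 6/35 (q = 6/(-2 + (6² + 1)) = 6/(-2 + (36 + 1)) = 6/(-2 + 37) = 6/35 ≈ 0.17143)
Q = -8 (Q = 3 + (2*(-5) - 1) = 3 + (-10 - 1) = 3 - 11 = -8)
((-5*2 + (6 + 6)*(3 - 4)) + Q)*q = ((-5*2 + (6 + 6)*(3 - 4)) - 8)*(6/35) = ((-10 + 12*(-1)) - 8)*(6/35) = ((-10 - 12) - 8)*(6/35) = (-22 - 8)*(6/35) = -30*6/35 = -36/7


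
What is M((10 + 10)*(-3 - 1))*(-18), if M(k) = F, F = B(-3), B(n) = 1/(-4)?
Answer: 9/2 ≈ 4.5000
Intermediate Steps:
B(n) = -1/4
F = -1/4 ≈ -0.25000
M(k) = -1/4
M((10 + 10)*(-3 - 1))*(-18) = -1/4*(-18) = 9/2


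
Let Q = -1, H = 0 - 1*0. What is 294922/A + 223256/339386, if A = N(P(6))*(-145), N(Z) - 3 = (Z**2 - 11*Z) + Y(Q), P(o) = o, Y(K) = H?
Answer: 50483222566/664348095 ≈ 75.989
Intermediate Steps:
H = 0 (H = 0 + 0 = 0)
Y(K) = 0
N(Z) = 3 + Z**2 - 11*Z (N(Z) = 3 + ((Z**2 - 11*Z) + 0) = 3 + (Z**2 - 11*Z) = 3 + Z**2 - 11*Z)
A = 3915 (A = (3 + 6**2 - 11*6)*(-145) = (3 + 36 - 66)*(-145) = -27*(-145) = 3915)
294922/A + 223256/339386 = 294922/3915 + 223256/339386 = 294922*(1/3915) + 223256*(1/339386) = 294922/3915 + 111628/169693 = 50483222566/664348095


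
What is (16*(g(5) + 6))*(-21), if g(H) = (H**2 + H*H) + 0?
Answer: -18816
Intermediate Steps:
g(H) = 2*H**2 (g(H) = (H**2 + H**2) + 0 = 2*H**2 + 0 = 2*H**2)
(16*(g(5) + 6))*(-21) = (16*(2*5**2 + 6))*(-21) = (16*(2*25 + 6))*(-21) = (16*(50 + 6))*(-21) = (16*56)*(-21) = 896*(-21) = -18816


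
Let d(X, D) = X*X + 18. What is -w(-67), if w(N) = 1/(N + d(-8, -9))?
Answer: -1/15 ≈ -0.066667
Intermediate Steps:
d(X, D) = 18 + X² (d(X, D) = X² + 18 = 18 + X²)
w(N) = 1/(82 + N) (w(N) = 1/(N + (18 + (-8)²)) = 1/(N + (18 + 64)) = 1/(N + 82) = 1/(82 + N))
-w(-67) = -1/(82 - 67) = -1/15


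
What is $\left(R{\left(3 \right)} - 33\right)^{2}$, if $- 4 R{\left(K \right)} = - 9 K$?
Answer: $\frac{11025}{16} \approx 689.06$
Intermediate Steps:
$R{\left(K \right)} = \frac{9 K}{4}$ ($R{\left(K \right)} = - \frac{\left(-9\right) K}{4} = \frac{9 K}{4}$)
$\left(R{\left(3 \right)} - 33\right)^{2} = \left(\frac{9}{4} \cdot 3 - 33\right)^{2} = \left(\frac{27}{4} - 33\right)^{2} = \left(- \frac{105}{4}\right)^{2} = \frac{11025}{16}$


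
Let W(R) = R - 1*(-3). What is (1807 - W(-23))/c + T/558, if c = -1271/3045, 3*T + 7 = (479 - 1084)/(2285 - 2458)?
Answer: -8661929896/1978947 ≈ -4377.0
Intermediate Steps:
T = -202/173 (T = -7/3 + ((479 - 1084)/(2285 - 2458))/3 = -7/3 + (-605/(-173))/3 = -7/3 + (-605*(-1/173))/3 = -7/3 + (⅓)*(605/173) = -7/3 + 605/519 = -202/173 ≈ -1.1676)
c = -1271/3045 (c = -1271*1/3045 = -1271/3045 ≈ -0.41741)
W(R) = 3 + R (W(R) = R + 3 = 3 + R)
(1807 - W(-23))/c + T/558 = (1807 - (3 - 23))/(-1271/3045) - 202/173/558 = (1807 - 1*(-20))*(-3045/1271) - 202/173*1/558 = (1807 + 20)*(-3045/1271) - 101/48267 = 1827*(-3045/1271) - 101/48267 = -5563215/1271 - 101/48267 = -8661929896/1978947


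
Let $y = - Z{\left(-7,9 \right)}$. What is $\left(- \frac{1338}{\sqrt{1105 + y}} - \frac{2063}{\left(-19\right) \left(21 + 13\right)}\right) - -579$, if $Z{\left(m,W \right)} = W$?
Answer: $\frac{376097}{646} - \frac{669 \sqrt{274}}{274} \approx 541.78$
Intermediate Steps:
$y = -9$ ($y = \left(-1\right) 9 = -9$)
$\left(- \frac{1338}{\sqrt{1105 + y}} - \frac{2063}{\left(-19\right) \left(21 + 13\right)}\right) - -579 = \left(- \frac{1338}{\sqrt{1105 - 9}} - \frac{2063}{\left(-19\right) \left(21 + 13\right)}\right) - -579 = \left(- \frac{1338}{\sqrt{1096}} - \frac{2063}{\left(-19\right) 34}\right) + 579 = \left(- \frac{1338}{2 \sqrt{274}} - \frac{2063}{-646}\right) + 579 = \left(- 1338 \frac{\sqrt{274}}{548} - - \frac{2063}{646}\right) + 579 = \left(- \frac{669 \sqrt{274}}{274} + \frac{2063}{646}\right) + 579 = \left(\frac{2063}{646} - \frac{669 \sqrt{274}}{274}\right) + 579 = \frac{376097}{646} - \frac{669 \sqrt{274}}{274}$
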